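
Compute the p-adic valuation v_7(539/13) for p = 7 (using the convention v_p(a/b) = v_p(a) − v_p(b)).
v_7(539/13) = 2

Factor powers of 7 from the numerator and denominator of the reduced fraction: 539 = 7^2 · 11 and 13 = 7^0 · 13. Apply v_p(a/b) = v_p(a) − v_p(b): v_7(539/13) = 2 − 0 = 2.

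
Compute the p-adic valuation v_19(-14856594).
v_19(-14856594) = 5

v_19(n) is the largest exponent k such that 19^k divides n. Factor out: -14856594 = -19^5 · 6. (Sign doesn't affect v_p.) So v_19(-14856594) = 5.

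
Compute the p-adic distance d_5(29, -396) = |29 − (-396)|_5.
d_5(29, -396) = 1/25

Step 1 — x − y = 29 − (-396) = 425. Step 2 — v_5(425) = 2 (factor: 425 = (5^2 · 17); the sign does not affect v_p). Step 3 — |x − y|_5 = 5^{-2} = 1/25.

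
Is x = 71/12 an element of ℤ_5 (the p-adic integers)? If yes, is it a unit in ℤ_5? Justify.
x ∈ ℤ_5^× (unit); v_5(x) = 0

ℤ_5 = {x ∈ ℚ_5 : v_5(x) ≥ 0} and ℤ_5^× = {x ∈ ℤ_5 : v_5(x) = 0}. Here v_5(71/12) = v_5(num) − v_5(den) = 0; compare against these criteria.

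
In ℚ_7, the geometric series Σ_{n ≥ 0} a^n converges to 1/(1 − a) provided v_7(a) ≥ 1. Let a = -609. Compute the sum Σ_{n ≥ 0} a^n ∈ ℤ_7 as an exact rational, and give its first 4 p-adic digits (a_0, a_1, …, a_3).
Σ a^n = 1/(1 − a) = 1/610;  first 4 digits = (1, 4, 3, 2)

v_7(a) = 1 ≥ 1, so the series converges in ℤ_7 to 1/(1 − a) = 1/(1 − (-609)) = 1/610. Expand this rational in ℤ_7: compute digits iteratively via d_i = x_i mod 7, x_{i+1} = (x_i − d_i)/7. The first 4 digits are (1, 4, 3, 2).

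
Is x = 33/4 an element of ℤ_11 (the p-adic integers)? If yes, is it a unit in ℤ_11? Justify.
x ∈ ℤ_11 but not a unit; v_11(x) = 1 > 0

ℤ_11 = {x ∈ ℚ_11 : v_11(x) ≥ 0} and ℤ_11^× = {x ∈ ℤ_11 : v_11(x) = 0}. Here v_11(33/4) = v_11(num) − v_11(den) = 1; compare against these criteria.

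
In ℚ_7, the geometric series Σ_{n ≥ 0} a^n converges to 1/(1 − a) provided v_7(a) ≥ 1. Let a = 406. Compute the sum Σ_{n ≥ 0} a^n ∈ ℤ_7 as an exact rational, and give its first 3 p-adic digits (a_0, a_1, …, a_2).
Σ a^n = 1/(1 − a) = -1/405;  first 3 digits = (1, 2, 5)

v_7(a) = 1 ≥ 1, so the series converges in ℤ_7 to 1/(1 − a) = 1/(1 − 406) = -1/405. Expand this rational in ℤ_7: compute digits iteratively via d_i = x_i mod 7, x_{i+1} = (x_i − d_i)/7. The first 3 digits are (1, 2, 5).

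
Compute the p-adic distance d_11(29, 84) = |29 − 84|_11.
d_11(29, 84) = 1/11

Step 1 — x − y = 29 − 84 = -55. Step 2 — v_11(-55) = 1 (factor: -55 = −(11^1 · 5); the sign does not affect v_p). Step 3 — |x − y|_11 = 11^{-1} = 1/11.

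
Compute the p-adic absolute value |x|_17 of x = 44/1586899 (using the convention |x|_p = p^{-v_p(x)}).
|44/1586899|_17 = 83521

Step 1 — compute v_17(x) by factoring powers of 17 out of the numerator and denominator: v_17(44/1586899) = -4. Step 2 — apply |x|_p = p^{-v_p(x)} = 17^{4} = 83521.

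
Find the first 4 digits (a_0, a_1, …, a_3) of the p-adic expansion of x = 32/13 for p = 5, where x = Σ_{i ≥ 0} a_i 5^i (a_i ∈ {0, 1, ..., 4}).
(a_0, …, a_3) = (4, 2, 3, 2)

v_5(32/13) = 0 (numerator and denominator both coprime to 5), so x ∈ ℤ_5^×. Compute digits iteratively via a_i = x_i mod 5, x_{i+1} = (x_i − a_i)/5, with x_0 = x:
  x_0 = 32/13;  a_0 = 4;  x_1 = (x_0 − 4)/5 = -4/13
  x_1 = -4/13;  a_1 = 2;  x_2 = (x_1 − 2)/5 = -6/13
  x_2 = -6/13;  a_2 = 3;  x_3 = (x_2 − 3)/5 = -9/13
  x_3 = -9/13;  a_3 = 2;  x_4 = (x_3 − 2)/5 = -7/13
Digits: (4, 2, 3, 2).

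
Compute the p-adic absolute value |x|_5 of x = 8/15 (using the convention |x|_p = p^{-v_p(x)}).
|8/15|_5 = 5

Step 1 — compute v_5(x) by factoring powers of 5 out of the numerator and denominator: v_5(8/15) = -1. Step 2 — apply |x|_p = p^{-v_p(x)} = 5^{1} = 5.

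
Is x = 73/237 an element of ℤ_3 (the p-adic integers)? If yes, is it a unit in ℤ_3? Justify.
x ∉ ℤ_3 (v_3(x) = -1 < 0)

ℤ_3 = {x ∈ ℚ_3 : v_3(x) ≥ 0} and ℤ_3^× = {x ∈ ℤ_3 : v_3(x) = 0}. Here v_3(73/237) = v_3(num) − v_3(den) = -1; compare against these criteria.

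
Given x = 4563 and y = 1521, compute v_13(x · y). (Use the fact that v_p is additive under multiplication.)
v_13(6940323) = 4

v_p(x) = 2 (factor: 4563 = 13^2 · 27); v_p(y) = 2 (factor: 1521 = 13^2 · 9). Additivity: v_p(xy) = v_p(x) + v_p(y) = 2 + 2 = 4. (Direct check: xy = 6940323 = 13^4 · (243).)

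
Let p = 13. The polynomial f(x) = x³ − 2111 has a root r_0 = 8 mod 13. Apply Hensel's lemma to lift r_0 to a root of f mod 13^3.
r_2 = 996 (mod 2197)

Hensel: r_{i+1} = r_i − f(r_i)/f′(r_i) mod 13^{i+2}, where f′(x) = 3x². Iterate:
  r_0 = 8 (mod 13)
  r_1 = 151 (mod 169)
  r_2 = 996 (mod 2197)
Final: r = 996 with f(r) ≡ 0 mod 13^3.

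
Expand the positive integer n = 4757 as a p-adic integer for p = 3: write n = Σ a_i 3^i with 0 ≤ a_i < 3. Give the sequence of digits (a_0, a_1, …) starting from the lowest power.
(a_0, a_1, …) = (2, 1, 0, 2, 1, 1, 0, 2)

Repeated division by 3 gives the digits low-to-high: 4757 = 2 + 1·3^1 + 2·3^3 + 1·3^4 + 1·3^5 + 2·3^7. Digit sequence: (2, 1, 0, 2, 1, 1, 0, 2).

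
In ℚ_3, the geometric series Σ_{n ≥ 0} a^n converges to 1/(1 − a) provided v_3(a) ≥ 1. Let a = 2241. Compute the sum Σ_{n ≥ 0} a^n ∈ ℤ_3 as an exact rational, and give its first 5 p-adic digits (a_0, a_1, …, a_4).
Σ a^n = 1/(1 − a) = -1/2240;  first 5 digits = (1, 0, 0, 2, 0)

v_3(a) = 3 ≥ 1, so the series converges in ℤ_3 to 1/(1 − a) = 1/(1 − 2241) = -1/2240. Expand this rational in ℤ_3: compute digits iteratively via d_i = x_i mod 3, x_{i+1} = (x_i − d_i)/3. The first 5 digits are (1, 0, 0, 2, 0).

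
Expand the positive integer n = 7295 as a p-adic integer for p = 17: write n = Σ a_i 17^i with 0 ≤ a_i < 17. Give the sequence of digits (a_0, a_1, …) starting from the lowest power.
(a_0, a_1, …) = (2, 4, 8, 1)

Repeated division by 17 gives the digits low-to-high: 7295 = 2 + 4·17^1 + 8·17^2 + 1·17^3. Digit sequence: (2, 4, 8, 1).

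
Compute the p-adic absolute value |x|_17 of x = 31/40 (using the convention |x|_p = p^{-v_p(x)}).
|31/40|_17 = 1

Step 1 — compute v_17(x) by factoring powers of 17 out of the numerator and denominator: v_17(31/40) = 0. Step 2 — apply |x|_p = p^{-v_p(x)} = 17^{0} = 1.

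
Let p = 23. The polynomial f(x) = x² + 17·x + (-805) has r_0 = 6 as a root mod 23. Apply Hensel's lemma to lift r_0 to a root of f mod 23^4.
r_3 = 70915 (mod 279841)

Hensel: r_{i+1} = r_i − f(r_i)·(f′(r_i))^{-1} mod 23^{i+2}, f′(x) = 2x + 17. Iterate:
  r_0 = 6 (mod 23)
  r_1 = 29 (mod 529)
  r_2 = 10080 (mod 12167)
  r_3 = 70915 (mod 279841)
Final: r = 70915 satisfies f(r) ≡ 0 mod 23^4.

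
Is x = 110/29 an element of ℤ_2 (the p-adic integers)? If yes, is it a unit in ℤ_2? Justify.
x ∈ ℤ_2 but not a unit; v_2(x) = 1 > 0

ℤ_2 = {x ∈ ℚ_2 : v_2(x) ≥ 0} and ℤ_2^× = {x ∈ ℤ_2 : v_2(x) = 0}. Here v_2(110/29) = v_2(num) − v_2(den) = 1; compare against these criteria.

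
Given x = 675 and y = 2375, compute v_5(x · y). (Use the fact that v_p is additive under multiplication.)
v_5(1603125) = 5

v_p(x) = 2 (factor: 675 = 5^2 · 27); v_p(y) = 3 (factor: 2375 = 5^3 · 19). Additivity: v_p(xy) = v_p(x) + v_p(y) = 2 + 3 = 5. (Direct check: xy = 1603125 = 5^5 · (513).)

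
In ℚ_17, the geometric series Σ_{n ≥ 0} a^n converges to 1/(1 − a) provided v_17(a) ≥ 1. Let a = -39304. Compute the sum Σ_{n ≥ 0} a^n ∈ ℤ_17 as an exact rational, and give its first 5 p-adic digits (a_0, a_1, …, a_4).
Σ a^n = 1/(1 − a) = 1/39305;  first 5 digits = (1, 0, 0, 9, 16)

v_17(a) = 3 ≥ 1, so the series converges in ℤ_17 to 1/(1 − a) = 1/(1 − (-39304)) = 1/39305. Expand this rational in ℤ_17: compute digits iteratively via d_i = x_i mod 17, x_{i+1} = (x_i − d_i)/17. The first 5 digits are (1, 0, 0, 9, 16).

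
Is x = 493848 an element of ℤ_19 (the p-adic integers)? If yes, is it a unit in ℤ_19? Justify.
x ∈ ℤ_19 but not a unit; v_19(x) = 3 > 0

ℤ_19 = {x ∈ ℚ_19 : v_19(x) ≥ 0} and ℤ_19^× = {x ∈ ℤ_19 : v_19(x) = 0}. Here v_19(493848) = v_19(num) − v_19(den) = 3; compare against these criteria.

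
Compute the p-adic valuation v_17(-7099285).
v_17(-7099285) = 5

v_17(n) is the largest exponent k such that 17^k divides n. Factor out: -7099285 = -17^5 · 5. (Sign doesn't affect v_p.) So v_17(-7099285) = 5.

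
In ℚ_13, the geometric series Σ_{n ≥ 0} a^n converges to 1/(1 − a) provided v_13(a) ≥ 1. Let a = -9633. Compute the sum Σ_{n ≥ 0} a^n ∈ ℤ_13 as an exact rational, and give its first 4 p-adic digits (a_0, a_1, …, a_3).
Σ a^n = 1/(1 − a) = 1/9634;  first 4 digits = (1, 0, 8, 8)

v_13(a) = 2 ≥ 1, so the series converges in ℤ_13 to 1/(1 − a) = 1/(1 − (-9633)) = 1/9634. Expand this rational in ℤ_13: compute digits iteratively via d_i = x_i mod 13, x_{i+1} = (x_i − d_i)/13. The first 4 digits are (1, 0, 8, 8).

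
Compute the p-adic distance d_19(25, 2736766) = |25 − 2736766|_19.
d_19(25, 2736766) = 1/130321

Step 1 — x − y = 25 − 2736766 = -2736741. Step 2 — v_19(-2736741) = 4 (factor: -2736741 = −(19^4 · 21); the sign does not affect v_p). Step 3 — |x − y|_19 = 19^{-4} = 1/130321.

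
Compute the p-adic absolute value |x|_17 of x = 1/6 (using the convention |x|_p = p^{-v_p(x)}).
|1/6|_17 = 1

Step 1 — compute v_17(x) by factoring powers of 17 out of the numerator and denominator: v_17(1/6) = 0. Step 2 — apply |x|_p = p^{-v_p(x)} = 17^{0} = 1.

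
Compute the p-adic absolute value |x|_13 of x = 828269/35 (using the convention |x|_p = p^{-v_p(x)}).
|828269/35|_13 = 1/28561

Step 1 — compute v_13(x) by factoring powers of 13 out of the numerator and denominator: v_13(828269/35) = 4. Step 2 — apply |x|_p = p^{-v_p(x)} = 13^{-4} = 1/28561.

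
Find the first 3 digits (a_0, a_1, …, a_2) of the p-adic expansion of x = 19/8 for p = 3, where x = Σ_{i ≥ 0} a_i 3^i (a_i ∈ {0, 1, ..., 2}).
(a_0, …, a_2) = (2, 2, 2)

v_3(19/8) = 0 (numerator and denominator both coprime to 3), so x ∈ ℤ_3^×. Compute digits iteratively via a_i = x_i mod 3, x_{i+1} = (x_i − a_i)/3, with x_0 = x:
  x_0 = 19/8;  a_0 = 2;  x_1 = (x_0 − 2)/3 = 1/8
  x_1 = 1/8;  a_1 = 2;  x_2 = (x_1 − 2)/3 = -5/8
  x_2 = -5/8;  a_2 = 2;  x_3 = (x_2 − 2)/3 = -7/8
Digits: (2, 2, 2).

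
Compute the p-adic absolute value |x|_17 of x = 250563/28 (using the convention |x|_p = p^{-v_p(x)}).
|250563/28|_17 = 1/83521

Step 1 — compute v_17(x) by factoring powers of 17 out of the numerator and denominator: v_17(250563/28) = 4. Step 2 — apply |x|_p = p^{-v_p(x)} = 17^{-4} = 1/83521.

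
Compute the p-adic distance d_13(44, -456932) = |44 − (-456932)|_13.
d_13(44, -456932) = 1/28561

Step 1 — x − y = 44 − (-456932) = 456976. Step 2 — v_13(456976) = 4 (factor: 456976 = (13^4 · 16); the sign does not affect v_p). Step 3 — |x − y|_13 = 13^{-4} = 1/28561.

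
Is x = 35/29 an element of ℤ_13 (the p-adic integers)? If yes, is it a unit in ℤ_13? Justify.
x ∈ ℤ_13^× (unit); v_13(x) = 0

ℤ_13 = {x ∈ ℚ_13 : v_13(x) ≥ 0} and ℤ_13^× = {x ∈ ℤ_13 : v_13(x) = 0}. Here v_13(35/29) = v_13(num) − v_13(den) = 0; compare against these criteria.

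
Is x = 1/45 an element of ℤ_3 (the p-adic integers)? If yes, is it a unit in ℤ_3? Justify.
x ∉ ℤ_3 (v_3(x) = -2 < 0)

ℤ_3 = {x ∈ ℚ_3 : v_3(x) ≥ 0} and ℤ_3^× = {x ∈ ℤ_3 : v_3(x) = 0}. Here v_3(1/45) = v_3(num) − v_3(den) = -2; compare against these criteria.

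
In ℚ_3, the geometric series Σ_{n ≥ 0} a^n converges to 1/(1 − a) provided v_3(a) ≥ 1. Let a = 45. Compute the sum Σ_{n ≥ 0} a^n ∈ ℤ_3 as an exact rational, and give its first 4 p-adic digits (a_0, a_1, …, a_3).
Σ a^n = 1/(1 − a) = -1/44;  first 4 digits = (1, 0, 2, 1)

v_3(a) = 2 ≥ 1, so the series converges in ℤ_3 to 1/(1 − a) = 1/(1 − 45) = -1/44. Expand this rational in ℤ_3: compute digits iteratively via d_i = x_i mod 3, x_{i+1} = (x_i − d_i)/3. The first 4 digits are (1, 0, 2, 1).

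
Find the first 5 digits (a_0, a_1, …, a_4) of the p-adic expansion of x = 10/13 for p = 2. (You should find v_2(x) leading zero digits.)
(a_0, …, a_4) = (0, 1, 0, 0, 1)

v_2(10/13) = 1, so a_0 = ... = a_0 = 0. Factor out: x = 2^1 · u with u = 5/13 a unit in ℤ_2. Expand u iteratively via a_{v+i} = u_i mod 2, u_{i+1} = (u_i − a_{v+i})/2:
  u_0 = 5/13;  a_1 = 1;  u_1 = (u_0 − 1)/2 = -4/13
  u_1 = -4/13;  a_2 = 0;  u_2 = (u_1 − 0)/2 = -2/13
  u_2 = -2/13;  a_3 = 0;  u_3 = (u_2 − 0)/2 = -1/13
  u_3 = -1/13;  a_4 = 1;  u_4 = (u_3 − 1)/2 = -7/13
Digits: (0, 1, 0, 0, 1).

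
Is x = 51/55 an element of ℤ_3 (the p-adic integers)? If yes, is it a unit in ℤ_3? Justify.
x ∈ ℤ_3 but not a unit; v_3(x) = 1 > 0

ℤ_3 = {x ∈ ℚ_3 : v_3(x) ≥ 0} and ℤ_3^× = {x ∈ ℤ_3 : v_3(x) = 0}. Here v_3(51/55) = v_3(num) − v_3(den) = 1; compare against these criteria.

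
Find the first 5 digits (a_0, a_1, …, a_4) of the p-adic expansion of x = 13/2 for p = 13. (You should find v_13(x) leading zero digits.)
(a_0, …, a_4) = (0, 7, 6, 6, 6)

v_13(13/2) = 1, so a_0 = ... = a_0 = 0. Factor out: x = 13^1 · u with u = 1/2 a unit in ℤ_13. Expand u iteratively via a_{v+i} = u_i mod 13, u_{i+1} = (u_i − a_{v+i})/13:
  u_0 = 1/2;  a_1 = 7;  u_1 = (u_0 − 7)/13 = -1/2
  u_1 = -1/2;  a_2 = 6;  u_2 = (u_1 − 6)/13 = -1/2
  u_2 = -1/2;  a_3 = 6;  u_3 = (u_2 − 6)/13 = -1/2
  u_3 = -1/2;  a_4 = 6;  u_4 = (u_3 − 6)/13 = -1/2
Digits: (0, 7, 6, 6, 6).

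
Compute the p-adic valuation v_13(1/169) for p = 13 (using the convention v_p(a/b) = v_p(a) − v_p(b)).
v_13(1/169) = -2

Factor powers of 13 from the numerator and denominator of the reduced fraction: 1 = 13^0 · 1 and 169 = 13^2 · 1. Apply v_p(a/b) = v_p(a) − v_p(b): v_13(1/169) = 0 − 2 = -2.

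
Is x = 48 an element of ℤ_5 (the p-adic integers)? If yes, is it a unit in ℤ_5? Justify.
x ∈ ℤ_5^× (unit); v_5(x) = 0

ℤ_5 = {x ∈ ℚ_5 : v_5(x) ≥ 0} and ℤ_5^× = {x ∈ ℤ_5 : v_5(x) = 0}. Here v_5(48) = v_5(num) − v_5(den) = 0; compare against these criteria.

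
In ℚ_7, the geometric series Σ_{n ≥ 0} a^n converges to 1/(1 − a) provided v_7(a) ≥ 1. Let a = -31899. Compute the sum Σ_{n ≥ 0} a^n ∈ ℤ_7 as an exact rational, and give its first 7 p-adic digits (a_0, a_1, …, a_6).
Σ a^n = 1/(1 − a) = 1/31900;  first 7 digits = (1, 0, 0, 5, 0, 5, 3)

v_7(a) = 3 ≥ 1, so the series converges in ℤ_7 to 1/(1 − a) = 1/(1 − (-31899)) = 1/31900. Expand this rational in ℤ_7: compute digits iteratively via d_i = x_i mod 7, x_{i+1} = (x_i − d_i)/7. The first 7 digits are (1, 0, 0, 5, 0, 5, 3).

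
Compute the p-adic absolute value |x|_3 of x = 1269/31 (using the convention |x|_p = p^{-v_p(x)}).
|1269/31|_3 = 1/27

Step 1 — compute v_3(x) by factoring powers of 3 out of the numerator and denominator: v_3(1269/31) = 3. Step 2 — apply |x|_p = p^{-v_p(x)} = 3^{-3} = 1/27.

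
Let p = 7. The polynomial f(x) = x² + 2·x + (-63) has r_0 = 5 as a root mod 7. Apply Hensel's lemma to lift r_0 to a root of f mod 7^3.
r_2 = 334 (mod 343)

Hensel: r_{i+1} = r_i − f(r_i)·(f′(r_i))^{-1} mod 7^{i+2}, f′(x) = 2x + 2. Iterate:
  r_0 = 5 (mod 7)
  r_1 = 40 (mod 49)
  r_2 = 334 (mod 343)
Final: r = 334 satisfies f(r) ≡ 0 mod 7^3.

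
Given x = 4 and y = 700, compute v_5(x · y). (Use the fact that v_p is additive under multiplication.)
v_5(2800) = 2

v_p(x) = 0 (factor: 4 = 5^0 · 4); v_p(y) = 2 (factor: 700 = 5^2 · 28). Additivity: v_p(xy) = v_p(x) + v_p(y) = 0 + 2 = 2. (Direct check: xy = 2800 = 5^2 · (112).)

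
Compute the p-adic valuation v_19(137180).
v_19(137180) = 3

v_19(n) is the largest exponent k such that 19^k divides n. Factor out: 137180 = 19^3 · 20. (Sign doesn't affect v_p.) So v_19(137180) = 3.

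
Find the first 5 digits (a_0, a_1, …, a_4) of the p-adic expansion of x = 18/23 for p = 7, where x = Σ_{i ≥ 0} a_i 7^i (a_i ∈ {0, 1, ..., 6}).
(a_0, …, a_4) = (2, 5, 2, 6, 0)

v_7(18/23) = 0 (numerator and denominator both coprime to 7), so x ∈ ℤ_7^×. Compute digits iteratively via a_i = x_i mod 7, x_{i+1} = (x_i − a_i)/7, with x_0 = x:
  x_0 = 18/23;  a_0 = 2;  x_1 = (x_0 − 2)/7 = -4/23
  x_1 = -4/23;  a_1 = 5;  x_2 = (x_1 − 5)/7 = -17/23
  x_2 = -17/23;  a_2 = 2;  x_3 = (x_2 − 2)/7 = -9/23
  x_3 = -9/23;  a_3 = 6;  x_4 = (x_3 − 6)/7 = -21/23
  x_4 = -21/23;  a_4 = 0;  x_5 = (x_4 − 0)/7 = -3/23
Digits: (2, 5, 2, 6, 0).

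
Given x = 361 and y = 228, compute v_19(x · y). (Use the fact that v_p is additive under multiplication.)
v_19(82308) = 3

v_p(x) = 2 (factor: 361 = 19^2 · 1); v_p(y) = 1 (factor: 228 = 19^1 · 12). Additivity: v_p(xy) = v_p(x) + v_p(y) = 2 + 1 = 3. (Direct check: xy = 82308 = 19^3 · (12).)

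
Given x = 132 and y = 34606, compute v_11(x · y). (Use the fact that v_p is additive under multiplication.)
v_11(4567992) = 4

v_p(x) = 1 (factor: 132 = 11^1 · 12); v_p(y) = 3 (factor: 34606 = 11^3 · 26). Additivity: v_p(xy) = v_p(x) + v_p(y) = 1 + 3 = 4. (Direct check: xy = 4567992 = 11^4 · (312).)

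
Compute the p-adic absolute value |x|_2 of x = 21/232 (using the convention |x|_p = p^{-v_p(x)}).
|21/232|_2 = 8

Step 1 — compute v_2(x) by factoring powers of 2 out of the numerator and denominator: v_2(21/232) = -3. Step 2 — apply |x|_p = p^{-v_p(x)} = 2^{3} = 8.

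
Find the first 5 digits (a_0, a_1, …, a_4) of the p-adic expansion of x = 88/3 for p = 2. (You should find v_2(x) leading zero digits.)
(a_0, …, a_4) = (0, 0, 0, 1, 0)

v_2(88/3) = 3, so a_0 = ... = a_2 = 0. Factor out: x = 2^3 · u with u = 11/3 a unit in ℤ_2. Expand u iteratively via a_{v+i} = u_i mod 2, u_{i+1} = (u_i − a_{v+i})/2:
  u_0 = 11/3;  a_3 = 1;  u_1 = (u_0 − 1)/2 = 4/3
  u_1 = 4/3;  a_4 = 0;  u_2 = (u_1 − 0)/2 = 2/3
Digits: (0, 0, 0, 1, 0).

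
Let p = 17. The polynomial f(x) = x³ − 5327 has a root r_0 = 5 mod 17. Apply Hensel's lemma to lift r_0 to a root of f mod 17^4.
r_3 = 70232 (mod 83521)

Hensel: r_{i+1} = r_i − f(r_i)/f′(r_i) mod 17^{i+2}, where f′(x) = 3x². Iterate:
  r_0 = 5 (mod 17)
  r_1 = 5 (mod 289)
  r_2 = 1450 (mod 4913)
  r_3 = 70232 (mod 83521)
Final: r = 70232 with f(r) ≡ 0 mod 17^4.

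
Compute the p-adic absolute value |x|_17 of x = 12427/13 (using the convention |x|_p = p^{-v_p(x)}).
|12427/13|_17 = 1/289

Step 1 — compute v_17(x) by factoring powers of 17 out of the numerator and denominator: v_17(12427/13) = 2. Step 2 — apply |x|_p = p^{-v_p(x)} = 17^{-2} = 1/289.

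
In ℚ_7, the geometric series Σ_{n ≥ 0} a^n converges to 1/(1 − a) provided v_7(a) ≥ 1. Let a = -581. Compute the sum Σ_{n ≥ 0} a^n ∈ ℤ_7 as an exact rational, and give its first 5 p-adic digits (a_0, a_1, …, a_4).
Σ a^n = 1/(1 − a) = 1/582;  first 5 digits = (1, 1, 3, 3, 0)

v_7(a) = 1 ≥ 1, so the series converges in ℤ_7 to 1/(1 − a) = 1/(1 − (-581)) = 1/582. Expand this rational in ℤ_7: compute digits iteratively via d_i = x_i mod 7, x_{i+1} = (x_i − d_i)/7. The first 5 digits are (1, 1, 3, 3, 0).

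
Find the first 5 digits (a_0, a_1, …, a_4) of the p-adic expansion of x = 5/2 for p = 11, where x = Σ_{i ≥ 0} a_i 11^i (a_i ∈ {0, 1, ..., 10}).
(a_0, …, a_4) = (8, 5, 5, 5, 5)

v_11(5/2) = 0 (numerator and denominator both coprime to 11), so x ∈ ℤ_11^×. Compute digits iteratively via a_i = x_i mod 11, x_{i+1} = (x_i − a_i)/11, with x_0 = x:
  x_0 = 5/2;  a_0 = 8;  x_1 = (x_0 − 8)/11 = -1/2
  x_1 = -1/2;  a_1 = 5;  x_2 = (x_1 − 5)/11 = -1/2
  x_2 = -1/2;  a_2 = 5;  x_3 = (x_2 − 5)/11 = -1/2
  x_3 = -1/2;  a_3 = 5;  x_4 = (x_3 − 5)/11 = -1/2
  x_4 = -1/2;  a_4 = 5;  x_5 = (x_4 − 5)/11 = -1/2
Digits: (8, 5, 5, 5, 5).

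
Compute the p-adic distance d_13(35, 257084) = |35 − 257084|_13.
d_13(35, 257084) = 1/28561

Step 1 — x − y = 35 − 257084 = -257049. Step 2 — v_13(-257049) = 4 (factor: -257049 = −(13^4 · 9); the sign does not affect v_p). Step 3 — |x − y|_13 = 13^{-4} = 1/28561.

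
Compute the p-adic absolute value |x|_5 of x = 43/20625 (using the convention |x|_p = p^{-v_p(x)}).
|43/20625|_5 = 625

Step 1 — compute v_5(x) by factoring powers of 5 out of the numerator and denominator: v_5(43/20625) = -4. Step 2 — apply |x|_p = p^{-v_p(x)} = 5^{4} = 625.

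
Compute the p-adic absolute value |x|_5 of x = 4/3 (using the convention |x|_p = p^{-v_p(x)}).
|4/3|_5 = 1

Step 1 — compute v_5(x) by factoring powers of 5 out of the numerator and denominator: v_5(4/3) = 0. Step 2 — apply |x|_p = p^{-v_p(x)} = 5^{0} = 1.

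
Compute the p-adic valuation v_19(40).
v_19(40) = 0

v_19(n) is the largest exponent k such that 19^k divides n. Factor out: 40 = 19^0 · 40. (Sign doesn't affect v_p.) So v_19(40) = 0.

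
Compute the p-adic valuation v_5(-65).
v_5(-65) = 1

v_5(n) is the largest exponent k such that 5^k divides n. Factor out: -65 = -5^1 · 13. (Sign doesn't affect v_p.) So v_5(-65) = 1.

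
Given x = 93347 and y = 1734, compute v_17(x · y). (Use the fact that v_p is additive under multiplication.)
v_17(161863698) = 5

v_p(x) = 3 (factor: 93347 = 17^3 · 19); v_p(y) = 2 (factor: 1734 = 17^2 · 6). Additivity: v_p(xy) = v_p(x) + v_p(y) = 3 + 2 = 5. (Direct check: xy = 161863698 = 17^5 · (114).)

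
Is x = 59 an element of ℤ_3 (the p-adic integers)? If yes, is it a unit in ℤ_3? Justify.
x ∈ ℤ_3^× (unit); v_3(x) = 0

ℤ_3 = {x ∈ ℚ_3 : v_3(x) ≥ 0} and ℤ_3^× = {x ∈ ℤ_3 : v_3(x) = 0}. Here v_3(59) = v_3(num) − v_3(den) = 0; compare against these criteria.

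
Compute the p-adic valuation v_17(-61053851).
v_17(-61053851) = 5

v_17(n) is the largest exponent k such that 17^k divides n. Factor out: -61053851 = -17^5 · 43. (Sign doesn't affect v_p.) So v_17(-61053851) = 5.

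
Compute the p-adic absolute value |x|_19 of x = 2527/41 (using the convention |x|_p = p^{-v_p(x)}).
|2527/41|_19 = 1/361

Step 1 — compute v_19(x) by factoring powers of 19 out of the numerator and denominator: v_19(2527/41) = 2. Step 2 — apply |x|_p = p^{-v_p(x)} = 19^{-2} = 1/361.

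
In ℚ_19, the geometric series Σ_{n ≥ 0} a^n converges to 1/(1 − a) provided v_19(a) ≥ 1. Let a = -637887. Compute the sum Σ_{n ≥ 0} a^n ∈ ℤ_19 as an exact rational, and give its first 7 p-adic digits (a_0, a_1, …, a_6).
Σ a^n = 1/(1 − a) = 1/637888;  first 7 digits = (1, 0, 0, 2, 14, 18, 3)

v_19(a) = 3 ≥ 1, so the series converges in ℤ_19 to 1/(1 − a) = 1/(1 − (-637887)) = 1/637888. Expand this rational in ℤ_19: compute digits iteratively via d_i = x_i mod 19, x_{i+1} = (x_i − d_i)/19. The first 7 digits are (1, 0, 0, 2, 14, 18, 3).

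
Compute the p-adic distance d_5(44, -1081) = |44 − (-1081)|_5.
d_5(44, -1081) = 1/125

Step 1 — x − y = 44 − (-1081) = 1125. Step 2 — v_5(1125) = 3 (factor: 1125 = (5^3 · 9); the sign does not affect v_p). Step 3 — |x − y|_5 = 5^{-3} = 1/125.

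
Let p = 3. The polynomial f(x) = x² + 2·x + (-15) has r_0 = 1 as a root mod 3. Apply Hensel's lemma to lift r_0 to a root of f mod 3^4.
r_3 = 76 (mod 81)

Hensel: r_{i+1} = r_i − f(r_i)·(f′(r_i))^{-1} mod 3^{i+2}, f′(x) = 2x + 2. Iterate:
  r_0 = 1 (mod 3)
  r_1 = 4 (mod 9)
  r_2 = 22 (mod 27)
  r_3 = 76 (mod 81)
Final: r = 76 satisfies f(r) ≡ 0 mod 3^4.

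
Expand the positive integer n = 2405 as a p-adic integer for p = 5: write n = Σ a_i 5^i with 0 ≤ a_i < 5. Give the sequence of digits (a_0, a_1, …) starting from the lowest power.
(a_0, a_1, …) = (0, 1, 1, 4, 3)

Repeated division by 5 gives the digits low-to-high: 2405 = 1·5^1 + 1·5^2 + 4·5^3 + 3·5^4. Digit sequence: (0, 1, 1, 4, 3).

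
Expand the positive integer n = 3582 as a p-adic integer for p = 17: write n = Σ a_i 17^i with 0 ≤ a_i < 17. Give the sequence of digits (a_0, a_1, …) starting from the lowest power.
(a_0, a_1, …) = (12, 6, 12)

Repeated division by 17 gives the digits low-to-high: 3582 = 12 + 6·17^1 + 12·17^2. Digit sequence: (12, 6, 12).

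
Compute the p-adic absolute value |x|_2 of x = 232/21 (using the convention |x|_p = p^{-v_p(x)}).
|232/21|_2 = 1/8

Step 1 — compute v_2(x) by factoring powers of 2 out of the numerator and denominator: v_2(232/21) = 3. Step 2 — apply |x|_p = p^{-v_p(x)} = 2^{-3} = 1/8.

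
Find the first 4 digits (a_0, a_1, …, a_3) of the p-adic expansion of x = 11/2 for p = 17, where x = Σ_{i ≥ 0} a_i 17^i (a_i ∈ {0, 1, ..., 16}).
(a_0, …, a_3) = (14, 8, 8, 8)

v_17(11/2) = 0 (numerator and denominator both coprime to 17), so x ∈ ℤ_17^×. Compute digits iteratively via a_i = x_i mod 17, x_{i+1} = (x_i − a_i)/17, with x_0 = x:
  x_0 = 11/2;  a_0 = 14;  x_1 = (x_0 − 14)/17 = -1/2
  x_1 = -1/2;  a_1 = 8;  x_2 = (x_1 − 8)/17 = -1/2
  x_2 = -1/2;  a_2 = 8;  x_3 = (x_2 − 8)/17 = -1/2
  x_3 = -1/2;  a_3 = 8;  x_4 = (x_3 − 8)/17 = -1/2
Digits: (14, 8, 8, 8).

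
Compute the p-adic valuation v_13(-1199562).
v_13(-1199562) = 4

v_13(n) is the largest exponent k such that 13^k divides n. Factor out: -1199562 = -13^4 · 42. (Sign doesn't affect v_p.) So v_13(-1199562) = 4.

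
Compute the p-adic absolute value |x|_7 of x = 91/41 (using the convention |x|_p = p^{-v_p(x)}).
|91/41|_7 = 1/7

Step 1 — compute v_7(x) by factoring powers of 7 out of the numerator and denominator: v_7(91/41) = 1. Step 2 — apply |x|_p = p^{-v_p(x)} = 7^{-1} = 1/7.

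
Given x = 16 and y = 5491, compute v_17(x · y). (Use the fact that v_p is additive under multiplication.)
v_17(87856) = 2

v_p(x) = 0 (factor: 16 = 17^0 · 16); v_p(y) = 2 (factor: 5491 = 17^2 · 19). Additivity: v_p(xy) = v_p(x) + v_p(y) = 0 + 2 = 2. (Direct check: xy = 87856 = 17^2 · (304).)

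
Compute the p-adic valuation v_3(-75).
v_3(-75) = 1

v_3(n) is the largest exponent k such that 3^k divides n. Factor out: -75 = -3^1 · 25. (Sign doesn't affect v_p.) So v_3(-75) = 1.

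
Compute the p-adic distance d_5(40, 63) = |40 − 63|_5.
d_5(40, 63) = 1

Step 1 — x − y = 40 − 63 = -23. Step 2 — v_5(-23) = 0 (factor: -23 = −(5^0 · 23); the sign does not affect v_p). Step 3 — |x − y|_5 = 5^{0} = 1.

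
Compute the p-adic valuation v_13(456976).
v_13(456976) = 4

v_13(n) is the largest exponent k such that 13^k divides n. Factor out: 456976 = 13^4 · 16. (Sign doesn't affect v_p.) So v_13(456976) = 4.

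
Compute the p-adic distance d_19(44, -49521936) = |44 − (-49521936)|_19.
d_19(44, -49521936) = 1/2476099

Step 1 — x − y = 44 − (-49521936) = 49521980. Step 2 — v_19(49521980) = 5 (factor: 49521980 = (19^5 · 20); the sign does not affect v_p). Step 3 — |x − y|_19 = 19^{-5} = 1/2476099.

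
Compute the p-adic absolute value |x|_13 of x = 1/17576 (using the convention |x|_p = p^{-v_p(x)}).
|1/17576|_13 = 2197

Step 1 — compute v_13(x) by factoring powers of 13 out of the numerator and denominator: v_13(1/17576) = -3. Step 2 — apply |x|_p = p^{-v_p(x)} = 13^{3} = 2197.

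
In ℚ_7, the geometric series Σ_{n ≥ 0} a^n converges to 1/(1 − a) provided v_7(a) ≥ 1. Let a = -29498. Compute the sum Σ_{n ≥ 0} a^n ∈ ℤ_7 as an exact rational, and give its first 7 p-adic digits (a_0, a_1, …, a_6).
Σ a^n = 1/(1 − a) = 1/29499;  first 7 digits = (1, 0, 0, 5, 1, 5, 3)

v_7(a) = 3 ≥ 1, so the series converges in ℤ_7 to 1/(1 − a) = 1/(1 − (-29498)) = 1/29499. Expand this rational in ℤ_7: compute digits iteratively via d_i = x_i mod 7, x_{i+1} = (x_i − d_i)/7. The first 7 digits are (1, 0, 0, 5, 1, 5, 3).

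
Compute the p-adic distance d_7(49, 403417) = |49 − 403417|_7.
d_7(49, 403417) = 1/16807

Step 1 — x − y = 49 − 403417 = -403368. Step 2 — v_7(-403368) = 5 (factor: -403368 = −(7^5 · 24); the sign does not affect v_p). Step 3 — |x − y|_7 = 7^{-5} = 1/16807.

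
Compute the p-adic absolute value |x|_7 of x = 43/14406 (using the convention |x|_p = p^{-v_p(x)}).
|43/14406|_7 = 2401

Step 1 — compute v_7(x) by factoring powers of 7 out of the numerator and denominator: v_7(43/14406) = -4. Step 2 — apply |x|_p = p^{-v_p(x)} = 7^{4} = 2401.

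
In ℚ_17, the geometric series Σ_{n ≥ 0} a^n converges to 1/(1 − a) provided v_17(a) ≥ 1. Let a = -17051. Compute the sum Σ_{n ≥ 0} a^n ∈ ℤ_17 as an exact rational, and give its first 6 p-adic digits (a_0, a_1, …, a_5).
Σ a^n = 1/(1 − a) = 1/17052;  first 6 digits = (1, 0, 9, 13, 12, 0)

v_17(a) = 2 ≥ 1, so the series converges in ℤ_17 to 1/(1 − a) = 1/(1 − (-17051)) = 1/17052. Expand this rational in ℤ_17: compute digits iteratively via d_i = x_i mod 17, x_{i+1} = (x_i − d_i)/17. The first 6 digits are (1, 0, 9, 13, 12, 0).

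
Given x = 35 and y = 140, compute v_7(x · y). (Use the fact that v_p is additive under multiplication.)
v_7(4900) = 2

v_p(x) = 1 (factor: 35 = 7^1 · 5); v_p(y) = 1 (factor: 140 = 7^1 · 20). Additivity: v_p(xy) = v_p(x) + v_p(y) = 1 + 1 = 2. (Direct check: xy = 4900 = 7^2 · (100).)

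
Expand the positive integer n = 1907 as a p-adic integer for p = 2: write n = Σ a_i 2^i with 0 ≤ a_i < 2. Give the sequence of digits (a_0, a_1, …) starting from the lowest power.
(a_0, a_1, …) = (1, 1, 0, 0, 1, 1, 1, 0, 1, 1, 1)

Repeated division by 2 gives the digits low-to-high: 1907 = 1 + 1·2^1 + 1·2^4 + 1·2^5 + 1·2^6 + 1·2^8 + 1·2^9 + 1·2^10. Digit sequence: (1, 1, 0, 0, 1, 1, 1, 0, 1, 1, 1).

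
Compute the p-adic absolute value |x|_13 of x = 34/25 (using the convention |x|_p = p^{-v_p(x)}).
|34/25|_13 = 1

Step 1 — compute v_13(x) by factoring powers of 13 out of the numerator and denominator: v_13(34/25) = 0. Step 2 — apply |x|_p = p^{-v_p(x)} = 13^{0} = 1.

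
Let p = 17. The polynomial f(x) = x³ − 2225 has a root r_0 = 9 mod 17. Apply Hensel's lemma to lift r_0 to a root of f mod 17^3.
r_2 = 3545 (mod 4913)

Hensel: r_{i+1} = r_i − f(r_i)/f′(r_i) mod 17^{i+2}, where f′(x) = 3x². Iterate:
  r_0 = 9 (mod 17)
  r_1 = 77 (mod 289)
  r_2 = 3545 (mod 4913)
Final: r = 3545 with f(r) ≡ 0 mod 17^3.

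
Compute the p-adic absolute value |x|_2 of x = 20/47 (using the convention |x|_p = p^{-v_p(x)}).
|20/47|_2 = 1/4

Step 1 — compute v_2(x) by factoring powers of 2 out of the numerator and denominator: v_2(20/47) = 2. Step 2 — apply |x|_p = p^{-v_p(x)} = 2^{-2} = 1/4.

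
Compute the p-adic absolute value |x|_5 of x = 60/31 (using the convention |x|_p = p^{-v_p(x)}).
|60/31|_5 = 1/5

Step 1 — compute v_5(x) by factoring powers of 5 out of the numerator and denominator: v_5(60/31) = 1. Step 2 — apply |x|_p = p^{-v_p(x)} = 5^{-1} = 1/5.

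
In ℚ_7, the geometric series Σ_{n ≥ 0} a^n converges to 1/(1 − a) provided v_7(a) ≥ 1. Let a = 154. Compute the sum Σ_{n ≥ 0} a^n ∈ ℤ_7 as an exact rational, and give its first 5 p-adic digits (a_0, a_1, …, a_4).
Σ a^n = 1/(1 − a) = -1/153;  first 5 digits = (1, 1, 4, 0, 6)

v_7(a) = 1 ≥ 1, so the series converges in ℤ_7 to 1/(1 − a) = 1/(1 − 154) = -1/153. Expand this rational in ℤ_7: compute digits iteratively via d_i = x_i mod 7, x_{i+1} = (x_i − d_i)/7. The first 5 digits are (1, 1, 4, 0, 6).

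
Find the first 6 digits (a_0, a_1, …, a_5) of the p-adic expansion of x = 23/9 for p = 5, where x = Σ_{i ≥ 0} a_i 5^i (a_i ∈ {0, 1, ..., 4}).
(a_0, …, a_5) = (2, 4, 2, 0, 1, 2)

v_5(23/9) = 0 (numerator and denominator both coprime to 5), so x ∈ ℤ_5^×. Compute digits iteratively via a_i = x_i mod 5, x_{i+1} = (x_i − a_i)/5, with x_0 = x:
  x_0 = 23/9;  a_0 = 2;  x_1 = (x_0 − 2)/5 = 1/9
  x_1 = 1/9;  a_1 = 4;  x_2 = (x_1 − 4)/5 = -7/9
  x_2 = -7/9;  a_2 = 2;  x_3 = (x_2 − 2)/5 = -5/9
  x_3 = -5/9;  a_3 = 0;  x_4 = (x_3 − 0)/5 = -1/9
  x_4 = -1/9;  a_4 = 1;  x_5 = (x_4 − 1)/5 = -2/9
  x_5 = -2/9;  a_5 = 2;  x_6 = (x_5 − 2)/5 = -4/9
Digits: (2, 4, 2, 0, 1, 2).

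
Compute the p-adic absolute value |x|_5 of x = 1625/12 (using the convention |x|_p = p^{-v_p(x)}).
|1625/12|_5 = 1/125

Step 1 — compute v_5(x) by factoring powers of 5 out of the numerator and denominator: v_5(1625/12) = 3. Step 2 — apply |x|_p = p^{-v_p(x)} = 5^{-3} = 1/125.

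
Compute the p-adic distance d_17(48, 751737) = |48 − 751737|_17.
d_17(48, 751737) = 1/83521

Step 1 — x − y = 48 − 751737 = -751689. Step 2 — v_17(-751689) = 4 (factor: -751689 = −(17^4 · 9); the sign does not affect v_p). Step 3 — |x − y|_17 = 17^{-4} = 1/83521.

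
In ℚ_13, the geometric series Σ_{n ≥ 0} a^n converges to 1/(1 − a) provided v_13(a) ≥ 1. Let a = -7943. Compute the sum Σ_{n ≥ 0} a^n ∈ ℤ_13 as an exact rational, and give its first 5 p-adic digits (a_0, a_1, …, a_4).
Σ a^n = 1/(1 − a) = 1/7944;  first 5 digits = (1, 0, 5, 9, 11)

v_13(a) = 2 ≥ 1, so the series converges in ℤ_13 to 1/(1 − a) = 1/(1 − (-7943)) = 1/7944. Expand this rational in ℤ_13: compute digits iteratively via d_i = x_i mod 13, x_{i+1} = (x_i − d_i)/13. The first 5 digits are (1, 0, 5, 9, 11).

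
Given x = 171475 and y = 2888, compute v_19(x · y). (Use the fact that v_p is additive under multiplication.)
v_19(495219800) = 5

v_p(x) = 3 (factor: 171475 = 19^3 · 25); v_p(y) = 2 (factor: 2888 = 19^2 · 8). Additivity: v_p(xy) = v_p(x) + v_p(y) = 3 + 2 = 5. (Direct check: xy = 495219800 = 19^5 · (200).)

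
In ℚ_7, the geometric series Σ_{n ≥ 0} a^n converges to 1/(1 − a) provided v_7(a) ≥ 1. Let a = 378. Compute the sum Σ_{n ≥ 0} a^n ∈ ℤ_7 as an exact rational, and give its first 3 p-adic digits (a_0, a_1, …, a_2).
Σ a^n = 1/(1 − a) = -1/377;  first 3 digits = (1, 5, 4)

v_7(a) = 1 ≥ 1, so the series converges in ℤ_7 to 1/(1 − a) = 1/(1 − 378) = -1/377. Expand this rational in ℤ_7: compute digits iteratively via d_i = x_i mod 7, x_{i+1} = (x_i − d_i)/7. The first 3 digits are (1, 5, 4).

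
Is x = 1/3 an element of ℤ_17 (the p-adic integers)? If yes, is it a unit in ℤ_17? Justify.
x ∈ ℤ_17^× (unit); v_17(x) = 0

ℤ_17 = {x ∈ ℚ_17 : v_17(x) ≥ 0} and ℤ_17^× = {x ∈ ℤ_17 : v_17(x) = 0}. Here v_17(1/3) = v_17(num) − v_17(den) = 0; compare against these criteria.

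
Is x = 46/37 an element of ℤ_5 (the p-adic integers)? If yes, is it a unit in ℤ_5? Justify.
x ∈ ℤ_5^× (unit); v_5(x) = 0

ℤ_5 = {x ∈ ℚ_5 : v_5(x) ≥ 0} and ℤ_5^× = {x ∈ ℤ_5 : v_5(x) = 0}. Here v_5(46/37) = v_5(num) − v_5(den) = 0; compare against these criteria.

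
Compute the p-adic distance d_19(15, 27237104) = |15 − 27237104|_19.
d_19(15, 27237104) = 1/2476099

Step 1 — x − y = 15 − 27237104 = -27237089. Step 2 — v_19(-27237089) = 5 (factor: -27237089 = −(19^5 · 11); the sign does not affect v_p). Step 3 — |x − y|_19 = 19^{-5} = 1/2476099.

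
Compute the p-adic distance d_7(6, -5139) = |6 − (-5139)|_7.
d_7(6, -5139) = 1/343

Step 1 — x − y = 6 − (-5139) = 5145. Step 2 — v_7(5145) = 3 (factor: 5145 = (7^3 · 15); the sign does not affect v_p). Step 3 — |x − y|_7 = 7^{-3} = 1/343.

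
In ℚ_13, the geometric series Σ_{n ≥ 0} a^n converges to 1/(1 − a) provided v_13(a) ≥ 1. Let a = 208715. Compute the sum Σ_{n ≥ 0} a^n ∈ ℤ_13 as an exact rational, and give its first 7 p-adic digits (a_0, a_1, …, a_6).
Σ a^n = 1/(1 − a) = -1/208714;  first 7 digits = (1, 0, 0, 4, 7, 0, 3)

v_13(a) = 3 ≥ 1, so the series converges in ℤ_13 to 1/(1 − a) = 1/(1 − 208715) = -1/208714. Expand this rational in ℤ_13: compute digits iteratively via d_i = x_i mod 13, x_{i+1} = (x_i − d_i)/13. The first 7 digits are (1, 0, 0, 4, 7, 0, 3).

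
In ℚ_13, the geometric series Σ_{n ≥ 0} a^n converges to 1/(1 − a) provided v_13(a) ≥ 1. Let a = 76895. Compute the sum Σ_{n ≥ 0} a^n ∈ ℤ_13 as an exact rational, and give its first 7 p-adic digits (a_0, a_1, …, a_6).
Σ a^n = 1/(1 − a) = -1/76894;  first 7 digits = (1, 0, 0, 9, 2, 0, 3)

v_13(a) = 3 ≥ 1, so the series converges in ℤ_13 to 1/(1 − a) = 1/(1 − 76895) = -1/76894. Expand this rational in ℤ_13: compute digits iteratively via d_i = x_i mod 13, x_{i+1} = (x_i − d_i)/13. The first 7 digits are (1, 0, 0, 9, 2, 0, 3).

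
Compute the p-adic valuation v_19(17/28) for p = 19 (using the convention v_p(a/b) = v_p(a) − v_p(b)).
v_19(17/28) = 0

Factor powers of 19 from the numerator and denominator of the reduced fraction: 17 = 19^0 · 17 and 28 = 19^0 · 28. Apply v_p(a/b) = v_p(a) − v_p(b): v_19(17/28) = 0 − 0 = 0.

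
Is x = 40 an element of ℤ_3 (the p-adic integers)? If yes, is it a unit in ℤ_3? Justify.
x ∈ ℤ_3^× (unit); v_3(x) = 0

ℤ_3 = {x ∈ ℚ_3 : v_3(x) ≥ 0} and ℤ_3^× = {x ∈ ℤ_3 : v_3(x) = 0}. Here v_3(40) = v_3(num) − v_3(den) = 0; compare against these criteria.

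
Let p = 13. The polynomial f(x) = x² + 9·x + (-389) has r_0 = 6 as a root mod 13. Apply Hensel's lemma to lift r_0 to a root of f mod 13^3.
r_2 = 825 (mod 2197)

Hensel: r_{i+1} = r_i − f(r_i)·(f′(r_i))^{-1} mod 13^{i+2}, f′(x) = 2x + 9. Iterate:
  r_0 = 6 (mod 13)
  r_1 = 149 (mod 169)
  r_2 = 825 (mod 2197)
Final: r = 825 satisfies f(r) ≡ 0 mod 13^3.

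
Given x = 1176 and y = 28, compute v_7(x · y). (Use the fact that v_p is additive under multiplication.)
v_7(32928) = 3

v_p(x) = 2 (factor: 1176 = 7^2 · 24); v_p(y) = 1 (factor: 28 = 7^1 · 4). Additivity: v_p(xy) = v_p(x) + v_p(y) = 2 + 1 = 3. (Direct check: xy = 32928 = 7^3 · (96).)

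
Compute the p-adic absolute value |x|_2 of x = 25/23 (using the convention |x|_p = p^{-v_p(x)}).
|25/23|_2 = 1

Step 1 — compute v_2(x) by factoring powers of 2 out of the numerator and denominator: v_2(25/23) = 0. Step 2 — apply |x|_p = p^{-v_p(x)} = 2^{0} = 1.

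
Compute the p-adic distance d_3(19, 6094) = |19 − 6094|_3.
d_3(19, 6094) = 1/243

Step 1 — x − y = 19 − 6094 = -6075. Step 2 — v_3(-6075) = 5 (factor: -6075 = −(3^5 · 25); the sign does not affect v_p). Step 3 — |x − y|_3 = 3^{-5} = 1/243.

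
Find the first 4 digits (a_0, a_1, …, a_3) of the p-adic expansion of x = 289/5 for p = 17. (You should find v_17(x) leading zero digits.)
(a_0, …, a_3) = (0, 0, 7, 3)

v_17(289/5) = 2, so a_0 = ... = a_1 = 0. Factor out: x = 17^2 · u with u = 1/5 a unit in ℤ_17. Expand u iteratively via a_{v+i} = u_i mod 17, u_{i+1} = (u_i − a_{v+i})/17:
  u_0 = 1/5;  a_2 = 7;  u_1 = (u_0 − 7)/17 = -2/5
  u_1 = -2/5;  a_3 = 3;  u_2 = (u_1 − 3)/17 = -1/5
Digits: (0, 0, 7, 3).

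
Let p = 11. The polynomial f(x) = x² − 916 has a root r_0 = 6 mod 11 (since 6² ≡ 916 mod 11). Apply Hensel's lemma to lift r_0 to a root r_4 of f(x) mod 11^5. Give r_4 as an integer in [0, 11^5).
r_4 = 119224 (mod 161051)

Hensel's recurrence: r_{i+1} = r_i − f(r_i)·(f′(r_i))^{-1} mod 11^{i+2}, with f′(x) = 2x. Iterate:
  r_0 = 6 (mod 11)
  r_1 = 39 (mod 121)
  r_2 = 765 (mod 1331)
  r_3 = 2096 (mod 14641)
  r_4 = 119224 (mod 161051)
Final: r_4 = 119224, and one checks f(r_4) ≡ 0 mod 11^5.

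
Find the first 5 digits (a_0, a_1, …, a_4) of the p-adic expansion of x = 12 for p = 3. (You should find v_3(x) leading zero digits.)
(a_0, …, a_4) = (0, 1, 1, 0, 0)

v_3(12) = 1, so a_0 = ... = a_0 = 0. Factor out: x = 3^1 · u with u = 4 a unit in ℤ_3. Expand u iteratively via a_{v+i} = u_i mod 3, u_{i+1} = (u_i − a_{v+i})/3:
  u_0 = 4;  a_1 = 1;  u_1 = (u_0 − 1)/3 = 1
  u_1 = 1;  a_2 = 1;  u_2 = (u_1 − 1)/3 = 0
  u_2 = 0;  a_3 = 0;  u_3 = (u_2 − 0)/3 = 0
  u_3 = 0;  a_4 = 0;  u_4 = (u_3 − 0)/3 = 0
Digits: (0, 1, 1, 0, 0).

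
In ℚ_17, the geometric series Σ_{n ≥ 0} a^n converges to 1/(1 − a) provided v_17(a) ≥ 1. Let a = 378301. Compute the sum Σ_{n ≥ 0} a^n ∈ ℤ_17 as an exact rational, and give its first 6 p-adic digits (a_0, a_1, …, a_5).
Σ a^n = 1/(1 − a) = -1/378300;  first 6 digits = (1, 0, 0, 9, 4, 0)

v_17(a) = 3 ≥ 1, so the series converges in ℤ_17 to 1/(1 − a) = 1/(1 − 378301) = -1/378300. Expand this rational in ℤ_17: compute digits iteratively via d_i = x_i mod 17, x_{i+1} = (x_i − d_i)/17. The first 6 digits are (1, 0, 0, 9, 4, 0).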